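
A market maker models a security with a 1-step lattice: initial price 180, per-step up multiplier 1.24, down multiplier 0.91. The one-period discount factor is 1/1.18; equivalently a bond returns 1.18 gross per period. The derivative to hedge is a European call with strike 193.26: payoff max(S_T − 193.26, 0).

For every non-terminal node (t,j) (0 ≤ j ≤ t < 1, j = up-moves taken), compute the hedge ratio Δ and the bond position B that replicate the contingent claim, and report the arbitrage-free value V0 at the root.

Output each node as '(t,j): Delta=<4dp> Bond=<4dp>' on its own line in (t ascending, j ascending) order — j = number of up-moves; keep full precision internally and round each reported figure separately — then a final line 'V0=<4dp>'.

(0,0): Delta=0.5040 Bond=-69.9676
V0=20.7596

Under the risk-neutral measure, an up-move has probability p* = (R−d)/(u−d) = 0.8182 and values discount at R = 1.18.
Terminal payoffs: V(1,0)=0.0000, V(1,1)=29.9400
  t=0,j=0: stock 180.0000 → up 223.2000 (V=29.9400), down 163.8000 (V=0.0000). Price 20.7596; hedge Δ=0.5040, bond B=-69.9676.
Self-financing check: at every node Δ·S+B equals the discounted successor values.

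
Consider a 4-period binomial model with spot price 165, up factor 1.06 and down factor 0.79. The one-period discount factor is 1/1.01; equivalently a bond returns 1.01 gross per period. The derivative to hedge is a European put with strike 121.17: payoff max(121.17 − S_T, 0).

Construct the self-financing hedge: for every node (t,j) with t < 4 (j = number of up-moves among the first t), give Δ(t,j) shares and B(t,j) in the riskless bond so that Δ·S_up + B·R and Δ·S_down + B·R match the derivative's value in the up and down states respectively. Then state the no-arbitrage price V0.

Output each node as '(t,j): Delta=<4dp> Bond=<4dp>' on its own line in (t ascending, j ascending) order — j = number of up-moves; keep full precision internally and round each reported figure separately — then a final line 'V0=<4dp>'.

Since d<R<u, set p* = (R−d)/(u−d) = 0.8148; price each node as the discounted p*-expectation of its children.
Payoff layer (t=4): V(4,0)=56.9024, V(4,1)=34.9375, V(4,2)=5.4656, V(4,3)=0.0000, V(4,4)=0.0000
Node (3,0) S=81.3514: V=(p*·34.9375+(1−p*)·56.9024)/1.01=38.6189; Δ=(34.9375−56.9024)/(86.2325−64.2676)=-1.0000; B=V−Δ·S=119.9703
Node (3,1) S=109.1551: V=(p*·5.4656+(1−p*)·34.9375)/1.01=10.8152; Δ=(5.4656−34.9375)/(115.7044−86.2325)=-1.0000; B=V−Δ·S=119.9703
Node (3,2) S=146.4613: V=(p*·0.0000+(1−p*)·5.4656)/1.01=1.0021; Δ=(0.0000−5.4656)/(155.2489−115.7044)=-0.1382; B=V−Δ·S=21.2451
Node (3,3) S=196.5176: V=(p*·0.0000+(1−p*)·0.0000)/1.01=0.0000; Δ=(0.0000−0.0000)/(208.3087−155.2489)=0.0000; B=V−Δ·S=0.0000
Node (2,0) S=102.9765: V=(p*·10.8152+(1−p*)·38.6189)/1.01=15.8060; Δ=(10.8152−38.6189)/(109.1551−81.3514)=-1.0000; B=V−Δ·S=118.7825
Node (2,1) S=138.1710: V=(p*·1.0021+(1−p*)·10.8152)/1.01=2.7915; Δ=(1.0021−10.8152)/(146.4613−109.1551)=-0.2630; B=V−Δ·S=39.1362
Node (2,2) S=185.3940: V=(p*·0.0000+(1−p*)·1.0021)/1.01=0.1837; Δ=(0.0000−1.0021)/(196.5176−146.4613)=-0.0200; B=V−Δ·S=3.8953
Node (1,0) S=130.3500: V=(p*·2.7915+(1−p*)·15.8060)/1.01=5.1500; Δ=(2.7915−15.8060)/(138.1710−102.9765)=-0.3698; B=V−Δ·S=53.3520
Node (1,1) S=174.9000: V=(p*·0.1837+(1−p*)·2.7915)/1.01=0.6601; Δ=(0.1837−2.7915)/(185.3940−138.1710)=-0.0552; B=V−Δ·S=10.3182
Node (0,0) S=165.0000: V=(p*·0.6601+(1−p*)·5.1500)/1.01=1.4768; Δ=(0.6601−5.1500)/(174.9000−130.3500)=-0.1008; B=V−Δ·S=18.1064
Root portfolio cost Δ·165+B reproduces V0=1.4768.

(0,0): Delta=-0.1008 Bond=18.1064
(1,0): Delta=-0.3698 Bond=53.3520
(1,1): Delta=-0.0552 Bond=10.3182
(2,0): Delta=-1.0000 Bond=118.7825
(2,1): Delta=-0.2630 Bond=39.1362
(2,2): Delta=-0.0200 Bond=3.8953
(3,0): Delta=-1.0000 Bond=119.9703
(3,1): Delta=-1.0000 Bond=119.9703
(3,2): Delta=-0.1382 Bond=21.2451
(3,3): Delta=0.0000 Bond=0.0000
V0=1.4768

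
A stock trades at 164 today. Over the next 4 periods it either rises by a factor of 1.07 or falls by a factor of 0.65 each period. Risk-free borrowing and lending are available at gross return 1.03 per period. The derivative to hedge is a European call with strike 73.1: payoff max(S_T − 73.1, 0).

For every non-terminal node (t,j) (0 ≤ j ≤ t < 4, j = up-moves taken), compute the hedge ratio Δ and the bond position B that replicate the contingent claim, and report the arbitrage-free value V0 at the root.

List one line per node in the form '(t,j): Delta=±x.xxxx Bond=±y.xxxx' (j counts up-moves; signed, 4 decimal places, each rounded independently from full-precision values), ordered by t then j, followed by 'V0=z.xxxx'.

Since d<R<u, set p* = (R−d)/(u−d) = 0.9048; price each node as the discounted p*-expectation of its children.
At expiry t=4: V(4,0)=0.0000, V(4,1)=0.0000, V(4,2)=6.2301, V(4,3)=57.4896, V(4,4)=141.8705
  t=3,j=0: stock 45.0385 → up 48.1912 (V=0.0000), down 29.2750 (V=0.0000). Price 0.0000; hedge Δ=0.0000, bond B=0.0000.
  t=3,j=1: stock 74.1403 → up 79.3301 (V=6.2301), down 48.1912 (V=0.0000). Price 5.4726; hedge Δ=0.2001, bond B=-9.3610.
  t=3,j=2: stock 122.0463 → up 130.5896 (V=57.4896), down 79.3301 (V=6.2301). Price 51.0755; hedge Δ=1.0000, bond B=-70.9709.
  t=3,j=3: stock 200.9071 → up 214.9705 (V=141.8705), down 130.5896 (V=57.4896). Price 129.9362; hedge Δ=1.0000, bond B=-70.9709.
  t=2,j=0: stock 69.2900 → up 74.1403 (V=5.4726), down 45.0385 (V=0.0000). Price 4.8072; hedge Δ=0.1881, bond B=-8.2228.
  t=2,j=1: stock 114.0620 → up 122.0463 (V=51.0755), down 74.1403 (V=5.4726). Price 45.3712; hedge Δ=0.9519, bond B=-63.2071.
  t=2,j=2: stock 187.7636 → up 200.9071 (V=129.9362), down 122.0463 (V=51.0755). Price 118.8598; hedge Δ=1.0000, bond B=-68.9038.
  t=1,j=0: stock 106.6000 → up 114.0620 (V=45.3712), down 69.2900 (V=4.8072). Price 40.2990; hedge Δ=0.9060, bond B=-56.2820.
  t=1,j=1: stock 175.4800 → up 187.7636 (V=118.8598), down 114.0620 (V=45.3712). Price 108.6028; hedge Δ=0.9971, bond B=-66.3701.
  t=0,j=0: stock 164.0000 → up 175.4800 (V=108.6028), down 106.6000 (V=40.2990). Price 99.1240; hedge Δ=0.9916, bond B=-63.5042.
Self-financing check: at every node Δ·S+B equals the discounted successor values.

(0,0): Delta=0.9916 Bond=-63.5042
(1,0): Delta=0.9060 Bond=-56.2820
(1,1): Delta=0.9971 Bond=-66.3701
(2,0): Delta=0.1881 Bond=-8.2228
(2,1): Delta=0.9519 Bond=-63.2071
(2,2): Delta=1.0000 Bond=-68.9038
(3,0): Delta=0.0000 Bond=0.0000
(3,1): Delta=0.2001 Bond=-9.3610
(3,2): Delta=1.0000 Bond=-70.9709
(3,3): Delta=1.0000 Bond=-70.9709
V0=99.1240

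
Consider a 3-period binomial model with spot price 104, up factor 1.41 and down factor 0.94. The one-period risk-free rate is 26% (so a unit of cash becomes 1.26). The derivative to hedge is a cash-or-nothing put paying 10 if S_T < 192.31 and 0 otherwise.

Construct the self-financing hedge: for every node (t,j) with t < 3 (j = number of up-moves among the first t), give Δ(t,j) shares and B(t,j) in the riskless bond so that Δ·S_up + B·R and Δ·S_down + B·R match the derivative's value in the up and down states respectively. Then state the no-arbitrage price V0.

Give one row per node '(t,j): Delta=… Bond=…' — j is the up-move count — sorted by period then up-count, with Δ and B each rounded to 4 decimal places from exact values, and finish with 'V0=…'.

(0,0): Delta=-0.0560 Bond=7.0267
(1,0): Delta=-0.1176 Bond=14.8759
(1,1): Delta=-0.0368 Bond=6.0308
(2,0): Delta=0.0000 Bond=7.9365
(2,1): Delta=-0.1544 Bond=23.8095
(2,2): Delta=0.0000 Bond=0.0000
V0=1.2025

Risk-neutral probability p* = (R−d)/(u−d) = (1.26−0.94)/(1.41−0.94) = 0.6809.
Terminal values V(3,·): V(3,0)=10.0000, V(3,1)=10.0000, V(3,2)=0.0000, V(3,3)=0.0000
Node (2,0) S=91.8944: V=(p*·10.0000+(1−p*)·10.0000)/1.26=7.9365; Δ=(10.0000−10.0000)/(129.5711−86.3807)=0.0000; B=V−Δ·S=7.9365
Node (2,1) S=137.8416: V=(p*·0.0000+(1−p*)·10.0000)/1.26=2.5329; Δ=(0.0000−10.0000)/(194.3567−129.5711)=-0.1544; B=V−Δ·S=23.8095
Node (2,2) S=206.7624: V=(p*·0.0000+(1−p*)·0.0000)/1.26=0.0000; Δ=(0.0000−0.0000)/(291.5350−194.3567)=0.0000; B=V−Δ·S=0.0000
Node (1,0) S=97.7600: V=(p*·2.5329+(1−p*)·7.9365)/1.26=3.3789; Δ=(2.5329−7.9365)/(137.8416−91.8944)=-0.1176; B=V−Δ·S=14.8759
Node (1,1) S=146.6400: V=(p*·0.0000+(1−p*)·2.5329)/1.26=0.6416; Δ=(0.0000−2.5329)/(206.7624−137.8416)=-0.0368; B=V−Δ·S=6.0308
Node (0,0) S=104.0000: V=(p*·0.6416+(1−p*)·3.3789)/1.26=1.2025; Δ=(0.6416−3.3789)/(146.6400−97.7600)=-0.0560; B=V−Δ·S=7.0267
Self-financing check: at every node Δ·S+B equals the discounted successor values.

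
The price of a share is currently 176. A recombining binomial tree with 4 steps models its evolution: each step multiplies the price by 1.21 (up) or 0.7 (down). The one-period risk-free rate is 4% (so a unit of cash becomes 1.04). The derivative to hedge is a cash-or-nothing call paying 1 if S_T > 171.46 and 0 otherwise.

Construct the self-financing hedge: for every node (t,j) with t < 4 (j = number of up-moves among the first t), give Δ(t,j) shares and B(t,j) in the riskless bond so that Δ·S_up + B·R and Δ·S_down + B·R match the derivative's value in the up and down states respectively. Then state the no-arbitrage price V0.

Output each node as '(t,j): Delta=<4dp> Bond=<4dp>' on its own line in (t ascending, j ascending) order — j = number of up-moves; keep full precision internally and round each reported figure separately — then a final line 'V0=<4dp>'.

(0,0): Delta=0.0044 Bond=-0.2682
(1,0): Delta=0.0065 Bond=-0.5423
(1,1): Delta=0.0038 Bond=-0.1472
(2,0): Delta=0.0000 Bond=0.0000
(2,1): Delta=0.0084 Bond=-0.8460
(2,2): Delta=0.0024 Bond=0.1934
(3,0): Delta=0.0000 Bond=0.0000
(3,1): Delta=0.0000 Bond=0.0000
(3,2): Delta=0.0109 Bond=-1.3198
(3,3): Delta=0.0000 Bond=0.9615
V0=0.5066

The replicating-portfolio and risk-neutral prices coincide; use p* = (1.04−0.7)/(1.21−0.7) = 0.6667 for the latter.
Terminal payoffs: V(4,0)=0.0000, V(4,1)=0.0000, V(4,2)=0.0000, V(4,3)=1.0000, V(4,4)=1.0000
(3,0): S=60.3680. Δ = (V_up−V_dn)/(S_up−S_dn) = (0.0000−0.0000)/(73.0453−42.2576) = 0.0000. V = [p*·0.0000 + (1−p*)·0.0000]/1.04 = 0.0000. B = V − Δ·S = 0.0000.
(3,1): S=104.3504. Δ = (V_up−V_dn)/(S_up−S_dn) = (0.0000−0.0000)/(126.2640−73.0453) = 0.0000. V = [p*·0.0000 + (1−p*)·0.0000]/1.04 = 0.0000. B = V − Δ·S = 0.0000.
(3,2): S=180.3771. Δ = (V_up−V_dn)/(S_up−S_dn) = (1.0000−0.0000)/(218.2563−126.2640) = 0.0109. V = [p*·1.0000 + (1−p*)·0.0000]/1.04 = 0.6410. B = V − Δ·S = -1.3198.
(3,3): S=311.7947. Δ = (V_up−V_dn)/(S_up−S_dn) = (1.0000−1.0000)/(377.2716−218.2563) = 0.0000. V = [p*·1.0000 + (1−p*)·1.0000]/1.04 = 0.9615. B = V − Δ·S = 0.9615.
(2,0): S=86.2400. Δ = (V_up−V_dn)/(S_up−S_dn) = (0.0000−0.0000)/(104.3504−60.3680) = 0.0000. V = [p*·0.0000 + (1−p*)·0.0000]/1.04 = 0.0000. B = V − Δ·S = 0.0000.
(2,1): S=149.0720. Δ = (V_up−V_dn)/(S_up−S_dn) = (0.6410−0.0000)/(180.3771−104.3504) = 0.0084. V = [p*·0.6410 + (1−p*)·0.0000]/1.04 = 0.4109. B = V − Δ·S = -0.8460.
(2,2): S=257.6816. Δ = (V_up−V_dn)/(S_up−S_dn) = (0.9615−0.6410)/(311.7947−180.3771) = 0.0024. V = [p*·0.9615 + (1−p*)·0.6410]/1.04 = 0.8218. B = V − Δ·S = 0.1934.
(1,0): S=123.2000. Δ = (V_up−V_dn)/(S_up−S_dn) = (0.4109−0.0000)/(149.0720−86.2400) = 0.0065. V = [p*·0.4109 + (1−p*)·0.0000]/1.04 = 0.2634. B = V − Δ·S = -0.5423.
(1,1): S=212.9600. Δ = (V_up−V_dn)/(S_up−S_dn) = (0.8218−0.4109)/(257.6816−149.0720) = 0.0038. V = [p*·0.8218 + (1−p*)·0.4109]/1.04 = 0.6585. B = V − Δ·S = -0.1472.
(0,0): S=176.0000. Δ = (V_up−V_dn)/(S_up−S_dn) = (0.6585−0.2634)/(212.9600−123.2000) = 0.0044. V = [p*·0.6585 + (1−p*)·0.2634]/1.04 = 0.5066. B = V − Δ·S = -0.2682.
Root portfolio cost Δ·176+B reproduces V0=0.5066.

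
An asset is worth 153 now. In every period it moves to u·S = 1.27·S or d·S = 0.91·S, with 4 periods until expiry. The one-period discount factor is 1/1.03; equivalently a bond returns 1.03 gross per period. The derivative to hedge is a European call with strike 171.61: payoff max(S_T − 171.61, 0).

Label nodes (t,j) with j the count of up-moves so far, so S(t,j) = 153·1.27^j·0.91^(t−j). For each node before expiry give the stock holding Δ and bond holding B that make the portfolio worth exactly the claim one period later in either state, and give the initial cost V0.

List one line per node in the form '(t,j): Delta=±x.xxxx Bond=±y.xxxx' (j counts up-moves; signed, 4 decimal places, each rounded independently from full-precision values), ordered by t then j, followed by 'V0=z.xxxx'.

Under the risk-neutral measure, an up-move has probability p* = (R−d)/(u−d) = 0.3333 and values discount at R = 1.03.
Terminal payoffs: V(4,0)=0.0000, V(4,1)=0.0000, V(4,2)=32.7433, V(4,3)=113.5864, V(4,4)=226.4113
  t=3,j=0: stock 115.2964 → up 146.4264 (V=0.0000), down 104.9197 (V=0.0000). Price 0.0000; hedge Δ=0.0000, bond B=0.0000.
  t=3,j=1: stock 160.9081 → up 204.3533 (V=32.7433), down 146.4264 (V=0.0000). Price 10.5965; hedge Δ=0.5653, bond B=-80.3571.
  t=3,j=2: stock 224.5641 → up 285.1964 (V=113.5864), down 204.3533 (V=32.7433). Price 57.9524; hedge Δ=1.0000, bond B=-166.6117.
  t=3,j=3: stock 313.4026 → up 398.0213 (V=226.4113), down 285.1964 (V=113.5864). Price 146.7909; hedge Δ=1.0000, bond B=-166.6117.
  t=2,j=0: stock 126.6993 → up 160.9081 (V=10.5965), down 115.2964 (V=0.0000). Price 3.4293; hedge Δ=0.2323, bond B=-26.0055.
  t=2,j=1: stock 176.8221 → up 224.5641 (V=57.9524), down 160.9081 (V=10.5965). Price 25.6134; hedge Δ=0.7439, bond B=-105.9307.
  t=2,j=2: stock 246.7737 → up 313.4026 (V=146.7909), down 224.5641 (V=57.9524). Price 85.0148; hedge Δ=1.0000, bond B=-161.7589.
  t=1,j=0: stock 139.2300 → up 176.8221 (V=25.6134), down 126.6993 (V=3.4293). Price 10.5087; hedge Δ=0.4426, bond B=-51.1138.
  t=1,j=1: stock 194.3100 → up 246.7737 (V=85.0148), down 176.8221 (V=25.6134). Price 44.0912; hedge Δ=0.8492, bond B=-120.9127.
  t=0,j=0: stock 153.0000 → up 194.3100 (V=44.0912), down 139.2300 (V=10.5087). Price 21.0708; hedge Δ=0.6097, bond B=-72.2137.
Self-financing check: at every node Δ·S+B equals the discounted successor values.

(0,0): Delta=0.6097 Bond=-72.2137
(1,0): Delta=0.4426 Bond=-51.1138
(1,1): Delta=0.8492 Bond=-120.9127
(2,0): Delta=0.2323 Bond=-26.0055
(2,1): Delta=0.7439 Bond=-105.9307
(2,2): Delta=1.0000 Bond=-161.7589
(3,0): Delta=0.0000 Bond=0.0000
(3,1): Delta=0.5653 Bond=-80.3571
(3,2): Delta=1.0000 Bond=-166.6117
(3,3): Delta=1.0000 Bond=-166.6117
V0=21.0708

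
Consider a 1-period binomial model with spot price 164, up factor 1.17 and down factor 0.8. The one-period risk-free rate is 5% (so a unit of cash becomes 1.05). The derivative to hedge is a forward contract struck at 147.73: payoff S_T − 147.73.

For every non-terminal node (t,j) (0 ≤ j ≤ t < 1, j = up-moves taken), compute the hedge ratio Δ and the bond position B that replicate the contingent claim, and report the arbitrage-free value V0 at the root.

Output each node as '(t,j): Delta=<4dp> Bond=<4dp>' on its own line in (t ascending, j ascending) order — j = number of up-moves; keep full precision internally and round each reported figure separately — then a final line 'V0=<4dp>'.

Under the risk-neutral measure, an up-move has probability p* = (R−d)/(u−d) = 0.6757 and values discount at R = 1.05.
At expiry t=1: V(1,0)=-16.5300, V(1,1)=44.1500
  t=0,j=0: stock 164.0000 → up 191.8800 (V=44.1500), down 131.2000 (V=-16.5300). Price 23.3048; hedge Δ=1.0000, bond B=-140.6952.
Root portfolio cost Δ·164+B reproduces V0=23.3048.

(0,0): Delta=1.0000 Bond=-140.6952
V0=23.3048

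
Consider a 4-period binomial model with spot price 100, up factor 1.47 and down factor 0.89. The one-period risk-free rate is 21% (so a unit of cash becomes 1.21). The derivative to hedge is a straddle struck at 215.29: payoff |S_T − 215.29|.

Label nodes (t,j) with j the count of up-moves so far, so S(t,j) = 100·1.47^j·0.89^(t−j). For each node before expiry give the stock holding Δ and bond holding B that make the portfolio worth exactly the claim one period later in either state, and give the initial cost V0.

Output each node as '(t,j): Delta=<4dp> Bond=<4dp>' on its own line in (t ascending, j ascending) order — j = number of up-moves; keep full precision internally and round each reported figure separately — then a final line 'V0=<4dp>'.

Risk-neutral probability p* = (R−d)/(u−d) = (1.21−0.89)/(1.47−0.89) = 0.5517.
Terminal values V(4,·): V(4,0)=152.5478, V(4,1)=111.6596, V(4,2)=44.1251, V(4,3)=67.4205, V(4,4)=251.6589
Node (3,0) S=70.4969: V=(p*·111.6596+(1−p*)·152.5478)/1.21=107.4287; Δ=(111.6596−152.5478)/(103.6304−62.7422)=-1.0000; B=V−Δ·S=177.9256
Node (3,1) S=116.4387: V=(p*·44.1251+(1−p*)·111.6596)/1.21=61.4869; Δ=(44.1251−111.6596)/(171.1649−103.6304)=-1.0000; B=V−Δ·S=177.9256
Node (3,2) S=192.3201: V=(p*·67.4205+(1−p*)·44.1251)/1.21=47.0891; Δ=(67.4205−44.1251)/(282.7105−171.1649)=0.2088; B=V−Δ·S=6.9245
Node (3,3) S=317.6523: V=(p*·251.6589+(1−p*)·67.4205)/1.21=139.7267; Δ=(251.6589−67.4205)/(466.9489−282.7105)=1.0000; B=V−Δ·S=-177.9256
Node (2,0) S=79.2100: V=(p*·61.4869+(1−p*)·107.4287)/1.21=67.8360; Δ=(61.4869−107.4287)/(116.4387−70.4969)=-1.0000; B=V−Δ·S=147.0460
Node (2,1) S=130.8300: V=(p*·47.0891+(1−p*)·61.4869)/1.21=44.2506; Δ=(47.0891−61.4869)/(192.3201−116.4387)=-0.1897; B=V−Δ·S=69.0745
Node (2,2) S=216.0900: V=(p*·139.7267+(1−p*)·47.0891)/1.21=81.1566; Δ=(139.7267−47.0891)/(317.6523−192.3201)=0.7391; B=V−Δ·S=-78.5634
Node (1,0) S=89.0000: V=(p*·44.2506+(1−p*)·67.8360)/1.21=45.3086; Δ=(44.2506−67.8360)/(130.8300−79.2100)=-0.4569; B=V−Δ·S=85.9729
Node (1,1) S=147.0000: V=(p*·81.1566+(1−p*)·44.2506)/1.21=53.3988; Δ=(81.1566−44.2506)/(216.0900−130.8300)=0.4329; B=V−Δ·S=-10.2322
Node (0,0) S=100.0000: V=(p*·53.3988+(1−p*)·45.3086)/1.21=41.1340; Δ=(53.3988−45.3086)/(147.0000−89.0000)=0.1395; B=V−Δ·S=27.1853
The time-0 hedge costs 41.1340, which is the no-arbitrage price.

(0,0): Delta=0.1395 Bond=27.1853
(1,0): Delta=-0.4569 Bond=85.9729
(1,1): Delta=0.4329 Bond=-10.2322
(2,0): Delta=-1.0000 Bond=147.0460
(2,1): Delta=-0.1897 Bond=69.0745
(2,2): Delta=0.7391 Bond=-78.5634
(3,0): Delta=-1.0000 Bond=177.9256
(3,1): Delta=-1.0000 Bond=177.9256
(3,2): Delta=0.2088 Bond=6.9245
(3,3): Delta=1.0000 Bond=-177.9256
V0=41.1340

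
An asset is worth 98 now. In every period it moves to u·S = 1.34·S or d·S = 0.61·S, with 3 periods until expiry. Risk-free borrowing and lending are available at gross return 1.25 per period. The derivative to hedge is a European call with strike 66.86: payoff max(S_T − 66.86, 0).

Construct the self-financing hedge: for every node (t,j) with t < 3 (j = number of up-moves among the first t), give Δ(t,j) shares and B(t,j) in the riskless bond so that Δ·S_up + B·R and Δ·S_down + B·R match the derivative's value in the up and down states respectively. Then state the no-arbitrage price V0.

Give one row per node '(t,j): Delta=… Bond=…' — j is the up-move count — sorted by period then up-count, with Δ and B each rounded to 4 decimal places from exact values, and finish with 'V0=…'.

No-arbitrage ⇒ martingale measure with p* = (R−d)/(u−d) = 0.8767.
Terminal payoffs: V(3,0)=0.0000, V(3,1)=0.0000, V(3,2)=40.4810, V(3,3)=168.9382
Node (2,0) S=36.4658: V=(p*·0.0000+(1−p*)·0.0000)/1.25=0.0000; Δ=(0.0000−0.0000)/(48.8642−22.2441)=0.0000; B=V−Δ·S=0.0000
Node (2,1) S=80.1052: V=(p*·40.4810+(1−p*)·0.0000)/1.25=28.3921; Δ=(40.4810−0.0000)/(107.3410−48.8642)=0.6923; B=V−Δ·S=-27.0612
Node (2,2) S=175.9688: V=(p*·168.9382+(1−p*)·40.4810)/1.25=122.4808; Δ=(168.9382−40.4810)/(235.7982−107.3410)=1.0000; B=V−Δ·S=-53.4880
Node (1,0) S=59.7800: V=(p*·28.3921+(1−p*)·0.0000)/1.25=19.9134; Δ=(28.3921−0.0000)/(80.1052−36.4658)=0.6506; B=V−Δ·S=-18.9799
Node (1,1) S=131.3200: V=(p*·122.4808+(1−p*)·28.3921)/1.25=88.7047; Δ=(122.4808−28.3921)/(175.9688−80.1052)=0.9815; B=V−Δ·S=-40.1839
Node (0,0) S=98.0000: V=(p*·88.7047+(1−p*)·19.9134)/1.25=64.1788; Δ=(88.7047−19.9134)/(131.3200−59.7800)=0.9616; B=V−Δ·S=-30.0558
Each (Δ,B) replicates both successor values, so the strategy is self-financing and V0 is arbitrage-free.

(0,0): Delta=0.9616 Bond=-30.0558
(1,0): Delta=0.6506 Bond=-18.9799
(1,1): Delta=0.9815 Bond=-40.1839
(2,0): Delta=0.0000 Bond=0.0000
(2,1): Delta=0.6923 Bond=-27.0612
(2,2): Delta=1.0000 Bond=-53.4880
V0=64.1788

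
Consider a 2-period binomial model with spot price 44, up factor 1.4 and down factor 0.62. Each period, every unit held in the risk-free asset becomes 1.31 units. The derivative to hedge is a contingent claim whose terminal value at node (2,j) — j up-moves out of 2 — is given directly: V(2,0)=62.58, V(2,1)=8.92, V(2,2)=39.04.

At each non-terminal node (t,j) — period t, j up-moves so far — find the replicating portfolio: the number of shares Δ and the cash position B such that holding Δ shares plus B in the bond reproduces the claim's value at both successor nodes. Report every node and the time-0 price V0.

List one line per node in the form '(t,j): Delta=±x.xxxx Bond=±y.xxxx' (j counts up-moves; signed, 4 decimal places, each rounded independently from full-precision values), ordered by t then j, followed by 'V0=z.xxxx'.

Risk-neutral probability p* = (R−d)/(u−d) = (1.31−0.62)/(1.4−0.62) = 0.8846.
At expiry t=2: V(2,0)=62.5800, V(2,1)=8.9200, V(2,2)=39.0400
Node (1,0) S=27.2800: V=(p*·8.9200+(1−p*)·62.5800)/1.31=11.5355; Δ=(8.9200−62.5800)/(38.1920−16.9136)=-2.5218; B=V−Δ·S=80.3304
Node (1,1) S=61.6000: V=(p*·39.0400+(1−p*)·8.9200)/1.31=27.1486; Δ=(39.0400−8.9200)/(86.2400−38.1920)=0.6269; B=V−Δ·S=-11.4668
Node (0,0) S=44.0000: V=(p*·27.1486+(1−p*)·11.5355)/1.31=19.3489; Δ=(27.1486−11.5355)/(61.6000−27.2800)=0.4549; B=V−Δ·S=-0.6678
Each (Δ,B) replicates both successor values, so the strategy is self-financing and V0 is arbitrage-free.

(0,0): Delta=0.4549 Bond=-0.6678
(1,0): Delta=-2.5218 Bond=80.3304
(1,1): Delta=0.6269 Bond=-11.4668
V0=19.3489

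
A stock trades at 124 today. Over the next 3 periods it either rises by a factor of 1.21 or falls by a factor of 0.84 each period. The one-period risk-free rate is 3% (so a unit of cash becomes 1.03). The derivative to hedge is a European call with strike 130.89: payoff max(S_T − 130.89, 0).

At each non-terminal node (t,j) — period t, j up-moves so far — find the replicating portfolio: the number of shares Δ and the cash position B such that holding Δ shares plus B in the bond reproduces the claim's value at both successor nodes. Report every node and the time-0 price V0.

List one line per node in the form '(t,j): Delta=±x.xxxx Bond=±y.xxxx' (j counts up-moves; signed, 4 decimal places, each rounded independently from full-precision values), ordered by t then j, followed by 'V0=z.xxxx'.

Since d<R<u, set p* = (R−d)/(u−d) = 0.5135; price each node as the discounted p*-expectation of its children.
Terminal payoffs: V(3,0)=0.0000, V(3,1)=0.0000, V(3,2)=21.6107, V(3,3)=88.7836
  t=2,j=0: stock 87.4944 → up 105.8682 (V=0.0000), down 73.4953 (V=0.0000). Price 0.0000; hedge Δ=0.0000, bond B=0.0000.
  t=2,j=1: stock 126.0336 → up 152.5007 (V=21.6107), down 105.8682 (V=0.0000). Price 10.7741; hedge Δ=0.4634, bond B=-47.6330.
  t=2,j=2: stock 181.5484 → up 219.6736 (V=88.7836), down 152.5007 (V=21.6107). Price 54.4707; hedge Δ=1.0000, bond B=-127.0777.
  t=1,j=0: stock 104.1600 → up 126.0336 (V=10.7741), down 87.4944 (V=0.0000). Price 5.3715; hedge Δ=0.2796, bond B=-23.7478.
  t=1,j=1: stock 150.0400 → up 181.5484 (V=54.4707), down 126.0336 (V=10.7741). Price 32.2456; hedge Δ=0.7871, bond B=-85.8533.
  t=0,j=0: stock 124.0000 → up 150.0400 (V=32.2456), down 104.1600 (V=5.3715). Price 18.6133; hedge Δ=0.5857, bond B=-54.0192.
Root portfolio cost Δ·124+B reproduces V0=18.6133.

(0,0): Delta=0.5857 Bond=-54.0192
(1,0): Delta=0.2796 Bond=-23.7478
(1,1): Delta=0.7871 Bond=-85.8533
(2,0): Delta=0.0000 Bond=0.0000
(2,1): Delta=0.4634 Bond=-47.6330
(2,2): Delta=1.0000 Bond=-127.0777
V0=18.6133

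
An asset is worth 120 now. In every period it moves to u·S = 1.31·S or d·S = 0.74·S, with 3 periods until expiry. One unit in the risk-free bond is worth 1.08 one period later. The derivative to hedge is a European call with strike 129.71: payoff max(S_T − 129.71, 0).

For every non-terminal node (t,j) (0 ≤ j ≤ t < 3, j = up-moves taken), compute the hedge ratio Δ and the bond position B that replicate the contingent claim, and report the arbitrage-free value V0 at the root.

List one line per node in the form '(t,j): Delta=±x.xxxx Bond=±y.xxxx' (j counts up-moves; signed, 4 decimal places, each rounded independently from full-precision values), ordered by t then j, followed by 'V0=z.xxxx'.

The replicating-portfolio and risk-neutral prices coincide; use p* = (1.08−0.74)/(1.31−0.74) = 0.5965 for the latter.
Terminal values V(3,·): V(3,0)=0.0000, V(3,1)=0.0000, V(3,2)=22.6797, V(3,3)=140.0609
(2,0): S=65.7120. Δ = (V_up−V_dn)/(S_up−S_dn) = (0.0000−0.0000)/(86.0827−48.6269) = 0.0000. V = [p*·0.0000 + (1−p*)·0.0000]/1.08 = 0.0000. B = V − Δ·S = 0.0000.
(2,1): S=116.3280. Δ = (V_up−V_dn)/(S_up−S_dn) = (22.6797−0.0000)/(152.3897−86.0827) = 0.3420. V = [p*·22.6797 + (1−p*)·0.0000]/1.08 = 12.5261. B = V − Δ·S = -27.2628.
(2,2): S=205.9320. Δ = (V_up−V_dn)/(S_up−S_dn) = (140.0609−22.6797)/(269.7709−152.3897) = 1.0000. V = [p*·140.0609 + (1−p*)·22.6797]/1.08 = 85.8301. B = V − Δ·S = -120.1019.
(1,0): S=88.8000. Δ = (V_up−V_dn)/(S_up−S_dn) = (12.5261−0.0000)/(116.3280−65.7120) = 0.2475. V = [p*·12.5261 + (1−p*)·0.0000]/1.08 = 6.9183. B = V − Δ·S = -15.0574.
(1,1): S=157.2000. Δ = (V_up−V_dn)/(S_up−S_dn) = (85.8301−12.5261)/(205.9320−116.3280) = 0.8181. V = [p*·85.8301 + (1−p*)·12.5261]/1.08 = 52.0846. B = V − Δ·S = -76.5190.
(0,0): S=120.0000. Δ = (V_up−V_dn)/(S_up−S_dn) = (52.0846−6.9183)/(157.2000−88.8000) = 0.6603. V = [p*·52.0846 + (1−p*)·6.9183]/1.08 = 31.3515. B = V − Δ·S = -47.8877.
Check: Δ(0,0)·S0 + B(0,0) = 31.3515 = V0.

(0,0): Delta=0.6603 Bond=-47.8877
(1,0): Delta=0.2475 Bond=-15.0574
(1,1): Delta=0.8181 Bond=-76.5190
(2,0): Delta=0.0000 Bond=0.0000
(2,1): Delta=0.3420 Bond=-27.2628
(2,2): Delta=1.0000 Bond=-120.1019
V0=31.3515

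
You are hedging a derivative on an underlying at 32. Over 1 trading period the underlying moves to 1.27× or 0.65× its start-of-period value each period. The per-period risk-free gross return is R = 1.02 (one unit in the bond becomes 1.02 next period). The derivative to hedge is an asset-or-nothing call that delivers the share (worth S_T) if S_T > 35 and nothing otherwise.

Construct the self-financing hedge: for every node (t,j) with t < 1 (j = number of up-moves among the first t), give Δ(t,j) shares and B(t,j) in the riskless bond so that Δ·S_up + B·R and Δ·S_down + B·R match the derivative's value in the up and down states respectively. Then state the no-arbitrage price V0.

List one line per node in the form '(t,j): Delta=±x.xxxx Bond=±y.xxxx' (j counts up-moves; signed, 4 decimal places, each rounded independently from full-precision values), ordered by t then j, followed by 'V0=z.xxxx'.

No-arbitrage ⇒ martingale measure with p* = (R−d)/(u−d) = 0.5968.
At expiry t=1: V(1,0)=0.0000, V(1,1)=40.6400
  t=0,j=0: stock 32.0000 → up 40.6400 (V=40.6400), down 20.8000 (V=0.0000). Price 23.7774; hedge Δ=2.0484, bond B=-41.7710.
Root portfolio cost Δ·32+B reproduces V0=23.7774.

(0,0): Delta=2.0484 Bond=-41.7710
V0=23.7774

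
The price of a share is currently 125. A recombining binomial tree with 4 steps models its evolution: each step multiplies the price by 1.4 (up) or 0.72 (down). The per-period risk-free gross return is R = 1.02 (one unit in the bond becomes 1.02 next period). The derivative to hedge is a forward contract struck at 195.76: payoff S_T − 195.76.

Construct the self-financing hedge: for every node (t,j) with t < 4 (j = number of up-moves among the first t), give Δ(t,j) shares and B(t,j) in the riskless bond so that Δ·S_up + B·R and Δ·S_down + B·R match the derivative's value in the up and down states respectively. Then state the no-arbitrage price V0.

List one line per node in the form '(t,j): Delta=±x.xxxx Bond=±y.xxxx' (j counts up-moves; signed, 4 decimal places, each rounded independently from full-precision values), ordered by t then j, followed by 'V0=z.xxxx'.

The replicating-portfolio and risk-neutral prices coincide; use p* = (1.02−0.72)/(1.4−0.72) = 0.4412 for the latter.
Terminal values V(4,·): V(4,0)=-162.1677, V(4,1)=-130.4416, V(4,2)=-68.7520, V(4,3)=51.2000, V(4,4)=284.4400
Node (3,0) S=46.6560: V=(p*·-130.4416+(1−p*)·-162.1677)/1.02=-145.2656; Δ=(-130.4416−-162.1677)/(65.3184−33.5923)=1.0000; B=V−Δ·S=-191.9216
Node (3,1) S=90.7200: V=(p*·-68.7520+(1−p*)·-130.4416)/1.02=-101.2016; Δ=(-68.7520−-130.4416)/(127.0080−65.3184)=1.0000; B=V−Δ·S=-191.9216
Node (3,2) S=176.4000: V=(p*·51.2000+(1−p*)·-68.7520)/1.02=-15.5216; Δ=(51.2000−-68.7520)/(246.9600−127.0080)=1.0000; B=V−Δ·S=-191.9216
Node (3,3) S=343.0000: V=(p*·284.4400+(1−p*)·51.2000)/1.02=151.0784; Δ=(284.4400−51.2000)/(480.2000−246.9600)=1.0000; B=V−Δ·S=-191.9216
Node (2,0) S=64.8000: V=(p*·-101.2016+(1−p*)·-145.2656)/1.02=-123.3584; Δ=(-101.2016−-145.2656)/(90.7200−46.6560)=1.0000; B=V−Δ·S=-188.1584
Node (2,1) S=126.0000: V=(p*·-15.5216+(1−p*)·-101.2016)/1.02=-62.1584; Δ=(-15.5216−-101.2016)/(176.4000−90.7200)=1.0000; B=V−Δ·S=-188.1584
Node (2,2) S=245.0000: V=(p*·151.0784+(1−p*)·-15.5216)/1.02=56.8416; Δ=(151.0784−-15.5216)/(343.0000−176.4000)=1.0000; B=V−Δ·S=-188.1584
Node (1,0) S=90.0000: V=(p*·-62.1584+(1−p*)·-123.3584)/1.02=-94.4690; Δ=(-62.1584−-123.3584)/(126.0000−64.8000)=1.0000; B=V−Δ·S=-184.4690
Node (1,1) S=175.0000: V=(p*·56.8416+(1−p*)·-62.1584)/1.02=-9.4690; Δ=(56.8416−-62.1584)/(245.0000−126.0000)=1.0000; B=V−Δ·S=-184.4690
Node (0,0) S=125.0000: V=(p*·-9.4690+(1−p*)·-94.4690)/1.02=-55.8520; Δ=(-9.4690−-94.4690)/(175.0000−90.0000)=1.0000; B=V−Δ·S=-180.8520
Check: Δ(0,0)·S0 + B(0,0) = -55.8520 = V0.

(0,0): Delta=1.0000 Bond=-180.8520
(1,0): Delta=1.0000 Bond=-184.4690
(1,1): Delta=1.0000 Bond=-184.4690
(2,0): Delta=1.0000 Bond=-188.1584
(2,1): Delta=1.0000 Bond=-188.1584
(2,2): Delta=1.0000 Bond=-188.1584
(3,0): Delta=1.0000 Bond=-191.9216
(3,1): Delta=1.0000 Bond=-191.9216
(3,2): Delta=1.0000 Bond=-191.9216
(3,3): Delta=1.0000 Bond=-191.9216
V0=-55.8520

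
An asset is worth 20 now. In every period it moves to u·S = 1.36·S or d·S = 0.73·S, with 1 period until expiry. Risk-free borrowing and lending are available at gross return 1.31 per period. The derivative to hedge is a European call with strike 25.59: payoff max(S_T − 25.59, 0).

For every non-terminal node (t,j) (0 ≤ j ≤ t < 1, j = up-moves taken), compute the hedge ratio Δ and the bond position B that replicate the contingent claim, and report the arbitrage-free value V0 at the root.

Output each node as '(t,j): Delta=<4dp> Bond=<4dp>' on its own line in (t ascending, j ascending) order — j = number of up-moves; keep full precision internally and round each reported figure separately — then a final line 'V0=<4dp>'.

Since d<R<u, set p* = (R−d)/(u−d) = 0.9206; price each node as the discounted p*-expectation of its children.
Terminal payoffs: V(1,0)=0.0000, V(1,1)=1.6100
  t=0,j=0: stock 20.0000 → up 27.2000 (V=1.6100), down 14.6000 (V=0.0000). Price 1.1315; hedge Δ=0.1278, bond B=-1.4241.
Self-financing check: at every node Δ·S+B equals the discounted successor values.

(0,0): Delta=0.1278 Bond=-1.4241
V0=1.1315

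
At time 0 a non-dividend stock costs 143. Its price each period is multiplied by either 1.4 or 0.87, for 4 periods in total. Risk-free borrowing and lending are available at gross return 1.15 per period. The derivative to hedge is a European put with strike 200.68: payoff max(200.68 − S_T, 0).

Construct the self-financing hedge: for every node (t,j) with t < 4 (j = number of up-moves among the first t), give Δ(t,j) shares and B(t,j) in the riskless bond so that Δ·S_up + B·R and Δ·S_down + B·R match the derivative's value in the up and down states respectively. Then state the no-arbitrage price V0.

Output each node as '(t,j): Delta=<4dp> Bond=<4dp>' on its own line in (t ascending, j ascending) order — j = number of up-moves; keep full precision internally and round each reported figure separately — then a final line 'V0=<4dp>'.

(0,0): Delta=-0.2561 Bond=48.7097
(1,0): Delta=-0.5208 Bond=88.9558
(1,1): Delta=-0.1092 Bond=26.6058
(2,0): Delta=-0.9082 Bond=144.2256
(2,1): Delta=-0.3059 Bond=64.8649
(2,2): Delta=0.0000 Bond=0.0000
(3,0): Delta=-1.0000 Bond=174.5043
(3,1): Delta=-0.8573 Bond=158.1407
(3,2): Delta=0.0000 Bond=0.0000
(3,3): Delta=0.0000 Bond=0.0000
V0=12.0918

No-arbitrage ⇒ martingale measure with p* = (R−d)/(u−d) = 0.5283.
At expiry t=4: V(4,0)=118.7556, V(4,1)=68.8477, V(4,2)=0.0000, V(4,3)=0.0000, V(4,4)=0.0000
Node (3,0) S=94.1659: V=(p*·68.8477+(1−p*)·118.7556)/1.15=80.3384; Δ=(68.8477−118.7556)/(131.8323−81.9244)=-1.0000; B=V−Δ·S=174.5043
Node (3,1) S=151.5314: V=(p*·0.0000+(1−p*)·68.8477)/1.15=28.2394; Δ=(0.0000−68.8477)/(212.1439−131.8323)=-0.8573; B=V−Δ·S=158.1407
Node (3,2) S=243.8436: V=(p*·0.0000+(1−p*)·0.0000)/1.15=0.0000; Δ=(0.0000−0.0000)/(341.3810−212.1439)=0.0000; B=V−Δ·S=0.0000
Node (3,3) S=392.3920: V=(p*·0.0000+(1−p*)·0.0000)/1.15=0.0000; Δ=(0.0000−0.0000)/(549.3488−341.3810)=0.0000; B=V−Δ·S=0.0000
Node (2,0) S=108.2367: V=(p*·28.2394+(1−p*)·80.3384)/1.15=45.9256; Δ=(28.2394−80.3384)/(151.5314−94.1659)=-0.9082; B=V−Δ·S=144.2256
Node (2,1) S=174.1740: V=(p*·0.0000+(1−p*)·28.2394)/1.15=11.5830; Δ=(0.0000−28.2394)/(243.8436−151.5314)=-0.3059; B=V−Δ·S=64.8649
Node (2,2) S=280.2800: V=(p*·0.0000+(1−p*)·0.0000)/1.15=0.0000; Δ=(0.0000−0.0000)/(392.3920−243.8436)=0.0000; B=V−Δ·S=0.0000
Node (1,0) S=124.4100: V=(p*·11.5830+(1−p*)·45.9256)/1.15=24.1586; Δ=(11.5830−45.9256)/(174.1740−108.2367)=-0.5208; B=V−Δ·S=88.9558
Node (1,1) S=200.2000: V=(p*·0.0000+(1−p*)·11.5830)/1.15=4.7510; Δ=(0.0000−11.5830)/(280.2800−174.1740)=-0.1092; B=V−Δ·S=26.6058
Node (0,0) S=143.0000: V=(p*·4.7510+(1−p*)·24.1586)/1.15=12.0918; Δ=(4.7510−24.1586)/(200.2000−124.4100)=-0.2561; B=V−Δ·S=48.7097
Self-financing check: at every node Δ·S+B equals the discounted successor values.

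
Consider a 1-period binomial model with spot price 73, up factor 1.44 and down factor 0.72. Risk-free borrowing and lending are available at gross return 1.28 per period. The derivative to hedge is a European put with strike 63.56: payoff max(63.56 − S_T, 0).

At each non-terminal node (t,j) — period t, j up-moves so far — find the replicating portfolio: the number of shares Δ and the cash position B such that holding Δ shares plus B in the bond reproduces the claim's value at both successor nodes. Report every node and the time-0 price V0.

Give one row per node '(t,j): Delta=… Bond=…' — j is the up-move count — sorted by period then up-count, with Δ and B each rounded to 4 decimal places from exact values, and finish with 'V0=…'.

Since d<R<u, set p* = (R−d)/(u−d) = 0.7778; price each node as the discounted p*-expectation of its children.
Payoff layer (t=1): V(1,0)=11.0000, V(1,1)=0.0000
(0,0): S=73.0000. Δ = (V_up−V_dn)/(S_up−S_dn) = (0.0000−11.0000)/(105.1200−52.5600) = -0.2093. V = [p*·0.0000 + (1−p*)·11.0000]/1.28 = 1.9097. B = V − Δ·S = 17.1875.
Each (Δ,B) replicates both successor values, so the strategy is self-financing and V0 is arbitrage-free.

(0,0): Delta=-0.2093 Bond=17.1875
V0=1.9097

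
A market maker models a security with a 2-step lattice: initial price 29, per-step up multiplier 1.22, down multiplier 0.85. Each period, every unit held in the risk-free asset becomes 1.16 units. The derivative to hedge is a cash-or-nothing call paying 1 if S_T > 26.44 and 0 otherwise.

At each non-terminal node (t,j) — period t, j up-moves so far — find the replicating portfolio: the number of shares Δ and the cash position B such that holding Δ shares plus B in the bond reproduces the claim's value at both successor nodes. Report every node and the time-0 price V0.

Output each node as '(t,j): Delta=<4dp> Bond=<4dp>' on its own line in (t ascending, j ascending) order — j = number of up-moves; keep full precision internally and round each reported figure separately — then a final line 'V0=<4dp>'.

The replicating-portfolio and risk-neutral prices coincide; use p* = (1.16−0.85)/(1.22−0.85) = 0.8378 for the latter.
Payoff layer (t=2): V(2,0)=0.0000, V(2,1)=1.0000, V(2,2)=1.0000
  t=1,j=0: stock 24.6500 → up 30.0730 (V=1.0000), down 20.9525 (V=0.0000). Price 0.7223; hedge Δ=0.1096, bond B=-1.9804.
  t=1,j=1: stock 35.3800 → up 43.1636 (V=1.0000), down 30.0730 (V=1.0000). Price 0.8621; hedge Δ=0.0000, bond B=0.8621.
  t=0,j=0: stock 29.0000 → up 35.3800 (V=0.8621), down 24.6500 (V=0.7223). Price 0.7236; hedge Δ=0.0130, bond B=0.3458.
Root portfolio cost Δ·29+B reproduces V0=0.7236.

(0,0): Delta=0.0130 Bond=0.3458
(1,0): Delta=0.1096 Bond=-1.9804
(1,1): Delta=0.0000 Bond=0.8621
V0=0.7236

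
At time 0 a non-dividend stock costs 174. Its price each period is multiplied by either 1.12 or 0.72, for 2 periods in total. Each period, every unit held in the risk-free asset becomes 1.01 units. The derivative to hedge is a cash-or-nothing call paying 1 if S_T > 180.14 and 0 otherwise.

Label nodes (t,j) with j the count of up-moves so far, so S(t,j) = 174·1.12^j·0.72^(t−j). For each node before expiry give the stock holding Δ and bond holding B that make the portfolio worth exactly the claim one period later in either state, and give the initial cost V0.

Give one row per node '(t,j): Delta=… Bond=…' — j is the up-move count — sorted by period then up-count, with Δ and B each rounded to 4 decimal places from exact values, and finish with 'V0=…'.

(0,0): Delta=0.0103 Bond=-1.2793
(1,0): Delta=0.0000 Bond=0.0000
(1,1): Delta=0.0128 Bond=-1.7822
V0=0.5153

Since d<R<u, set p* = (R−d)/(u−d) = 0.7250; price each node as the discounted p*-expectation of its children.
Terminal payoffs: V(2,0)=0.0000, V(2,1)=0.0000, V(2,2)=1.0000
  t=1,j=0: stock 125.2800 → up 140.3136 (V=0.0000), down 90.2016 (V=0.0000). Price 0.0000; hedge Δ=0.0000, bond B=0.0000.
  t=1,j=1: stock 194.8800 → up 218.2656 (V=1.0000), down 140.3136 (V=0.0000). Price 0.7178; hedge Δ=0.0128, bond B=-1.7822.
  t=0,j=0: stock 174.0000 → up 194.8800 (V=0.7178), down 125.2800 (V=0.0000). Price 0.5153; hedge Δ=0.0103, bond B=-1.2793.
Self-financing check: at every node Δ·S+B equals the discounted successor values.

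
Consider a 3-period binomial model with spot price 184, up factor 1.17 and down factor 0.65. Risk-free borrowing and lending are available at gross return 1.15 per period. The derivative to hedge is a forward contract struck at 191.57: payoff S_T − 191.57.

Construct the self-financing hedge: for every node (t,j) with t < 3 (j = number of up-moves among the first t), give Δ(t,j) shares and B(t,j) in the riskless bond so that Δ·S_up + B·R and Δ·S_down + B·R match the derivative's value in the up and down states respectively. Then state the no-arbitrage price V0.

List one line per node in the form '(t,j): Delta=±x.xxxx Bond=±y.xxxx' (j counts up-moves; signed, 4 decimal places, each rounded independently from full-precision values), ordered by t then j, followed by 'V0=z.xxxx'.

No-arbitrage ⇒ martingale measure with p* = (R−d)/(u−d) = 0.9615.
Terminal values V(3,·): V(3,0)=-141.0390, V(3,1)=-100.6142, V(3,2)=-27.8496, V(3,3)=103.1268
  t=2,j=0: stock 77.7400 → up 90.9558 (V=-100.6142), down 50.5310 (V=-141.0390). Price -88.8426; hedge Δ=1.0000, bond B=-166.5826.
  t=2,j=1: stock 139.9320 → up 163.7204 (V=-27.8496), down 90.9558 (V=-100.6142). Price -26.6506; hedge Δ=1.0000, bond B=-166.5826.
  t=2,j=2: stock 251.8776 → up 294.6968 (V=103.1268), down 163.7204 (V=-27.8496). Price 85.2950; hedge Δ=1.0000, bond B=-166.5826.
  t=1,j=0: stock 119.6000 → up 139.9320 (V=-26.6506), down 77.7400 (V=-88.8426). Price -25.2544; hedge Δ=1.0000, bond B=-144.8544.
  t=1,j=1: stock 215.2800 → up 251.8776 (V=85.2950), down 139.9320 (V=-26.6506). Price 70.4256; hedge Δ=1.0000, bond B=-144.8544.
  t=0,j=0: stock 184.0000 → up 215.2800 (V=70.4256), down 119.6000 (V=-25.2544). Price 58.0396; hedge Δ=1.0000, bond B=-125.9604.
Each (Δ,B) replicates both successor values, so the strategy is self-financing and V0 is arbitrage-free.

(0,0): Delta=1.0000 Bond=-125.9604
(1,0): Delta=1.0000 Bond=-144.8544
(1,1): Delta=1.0000 Bond=-144.8544
(2,0): Delta=1.0000 Bond=-166.5826
(2,1): Delta=1.0000 Bond=-166.5826
(2,2): Delta=1.0000 Bond=-166.5826
V0=58.0396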